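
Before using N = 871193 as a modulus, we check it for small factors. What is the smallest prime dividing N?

31

871193 is odd.
Digit sum 29, not divisible by 3.
Ends in 3: not divisible by 5.
7: 871193 = 7·124456 + 1
11: 871193 = 11·79199 + 4
13: 871193 = 13·67014 + 11
17: 871193 = 17·51246 + 11
19: 871193 = 19·45852 + 5
23: 871193 = 23·37877 + 22
29: 871193 = 29·30041 + 4
31: 871193 = 31·28103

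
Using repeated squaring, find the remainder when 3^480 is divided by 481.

3^1 ≡ 3 (mod 481)
3^2 ≡ 3^2 = 9 ≡ 9 (mod 481)
3^4 ≡ 9^2 = 81 ≡ 81 (mod 481)
3^8 ≡ 81^2 = 6561 ≡ 308 (mod 481)
3^16 ≡ 308^2 = 94864 ≡ 107 (mod 481)
3^32 ≡ 107^2 = 11449 ≡ 386 (mod 481)
3^64 ≡ 386^2 = 148996 ≡ 367 (mod 481)
3^128 ≡ 367^2 = 134689 ≡ 9 (mod 481)
3^256 ≡ 9^2 = 81 ≡ 81 (mod 481)
480 = 256 + 128 + 64 + 32 in binary powers of 2.
So 3^480 ≡ 81 · 9 · 367 · 386 ≡ 417 (mod 481).
Since 417 ≠ 1, base 3 is a Fermat witness: 481 is composite.

417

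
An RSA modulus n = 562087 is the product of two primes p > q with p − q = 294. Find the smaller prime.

Since p = q + 294, we have 562087 = q(q + 294), so q² + 294q − 562087 = 0.
Discriminant: 294² + 4·562087 = 86436 + 2248348 = 2334784; √2334784 = 1528.
q = (−294 + 1528)/2 = 617, and p = q + 294 = 911.
Check: 617 · 911 = 562087.

617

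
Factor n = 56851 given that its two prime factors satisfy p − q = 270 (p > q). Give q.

Since p = q + 270, we have 56851 = q(q + 270), so q² + 270q − 56851 = 0.
Discriminant: 270² + 4·56851 = 72900 + 227404 = 300304; √300304 = 548.
q = (−270 + 548)/2 = 139, and p = q + 270 = 409.
Check: 139 · 409 = 56851.

139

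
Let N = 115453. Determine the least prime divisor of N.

115453 is odd.
Digit sum 19, not divisible by 3.
Ends in 3: not divisible by 5.
7: 115453 = 7·16493 + 2
11: 115453 = 11·10495 + 8
13: 115453 = 13·8881

13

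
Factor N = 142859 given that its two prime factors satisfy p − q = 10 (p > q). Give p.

Since p = q + 10, we have 142859 = q(q + 10), so q² + 10q − 142859 = 0.
Discriminant: 10² + 4·142859 = 100 + 571436 = 571536; √571536 = 756.
q = (−10 + 756)/2 = 373, and p = q + 10 = 383.
Check: 373 · 383 = 142859.

383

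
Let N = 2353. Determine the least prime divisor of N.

2353 is odd.
Digit sum 13, not divisible by 3.
Ends in 3: not divisible by 5.
7: 2353 = 7·336 + 1
11: 2353 = 11·213 + 10
13: 2353 = 13·181

13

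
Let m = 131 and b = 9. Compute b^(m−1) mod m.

1

9^1 ≡ 9 (mod 131)
9^2 ≡ 9^2 = 81 ≡ 81 (mod 131)
9^4 ≡ 81^2 = 6561 ≡ 11 (mod 131)
9^8 ≡ 11^2 = 121 ≡ 121 (mod 131)
9^16 ≡ 121^2 = 14641 ≡ 100 (mod 131)
9^32 ≡ 100^2 = 10000 ≡ 44 (mod 131)
9^64 ≡ 44^2 = 1936 ≡ 102 (mod 131)
9^128 ≡ 102^2 = 10404 ≡ 55 (mod 131)
130 = 128 + 2 in binary powers of 2.
So 9^130 ≡ 55 · 81 ≡ 1 (mod 131).
Since the result is 1, base 9 gives no evidence that 131 is composite.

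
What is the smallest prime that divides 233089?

31

233089 is odd.
Digit sum 25, not divisible by 3.
Ends in 9: not divisible by 5.
7: 233089 = 7·33298 + 3
11: 233089 = 11·21189 + 10
13: 233089 = 13·17929 + 12
17: 233089 = 17·13711 + 2
19: 233089 = 19·12267 + 16
23: 233089 = 23·10134 + 7
29: 233089 = 29·8037 + 16
31: 233089 = 31·7519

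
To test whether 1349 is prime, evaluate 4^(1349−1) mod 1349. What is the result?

4^1 ≡ 4 (mod 1349)
4^2 ≡ 4^2 = 16 ≡ 16 (mod 1349)
4^4 ≡ 16^2 = 256 ≡ 256 (mod 1349)
4^8 ≡ 256^2 = 65536 ≡ 784 (mod 1349)
4^16 ≡ 784^2 = 614656 ≡ 861 (mod 1349)
4^32 ≡ 861^2 = 741321 ≡ 720 (mod 1349)
4^64 ≡ 720^2 = 518400 ≡ 384 (mod 1349)
4^128 ≡ 384^2 = 147456 ≡ 415 (mod 1349)
4^256 ≡ 415^2 = 172225 ≡ 902 (mod 1349)
4^512 ≡ 902^2 = 813604 ≡ 157 (mod 1349)
4^1024 ≡ 157^2 = 24649 ≡ 367 (mod 1349)
1348 = 1024 + 256 + 64 + 4 in binary powers of 2.
So 4^1348 ≡ 367 · 902 · 384 · 256 ≡ 215 (mod 1349).
Since 215 ≠ 1, base 4 is a Fermat witness: 1349 is composite.

215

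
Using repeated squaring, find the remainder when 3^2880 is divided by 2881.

618

3^1 ≡ 3 (mod 2881)
3^2 ≡ 3^2 = 9 ≡ 9 (mod 2881)
3^4 ≡ 9^2 = 81 ≡ 81 (mod 2881)
3^8 ≡ 81^2 = 6561 ≡ 799 (mod 2881)
3^16 ≡ 799^2 = 638401 ≡ 1700 (mod 2881)
3^32 ≡ 1700^2 = 2890000 ≡ 357 (mod 2881)
3^64 ≡ 357^2 = 127449 ≡ 685 (mod 2881)
3^128 ≡ 685^2 = 469225 ≡ 2503 (mod 2881)
3^256 ≡ 2503^2 = 6265009 ≡ 1715 (mod 2881)
3^512 ≡ 1715^2 = 2941225 ≡ 2605 (mod 2881)
3^1024 ≡ 2605^2 = 6786025 ≡ 1270 (mod 2881)
3^2048 ≡ 1270^2 = 1612900 ≡ 2421 (mod 2881)
2880 = 2048 + 512 + 256 + 64 in binary powers of 2.
So 3^2880 ≡ 2421 · 2605 · 1715 · 685 ≡ 618 (mod 2881).
Since 618 ≠ 1, base 3 is a Fermat witness: 2881 is composite.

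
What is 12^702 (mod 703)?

1

12^1 ≡ 12 (mod 703)
12^2 ≡ 12^2 = 144 ≡ 144 (mod 703)
12^4 ≡ 144^2 = 20736 ≡ 349 (mod 703)
12^8 ≡ 349^2 = 121801 ≡ 182 (mod 703)
12^16 ≡ 182^2 = 33124 ≡ 83 (mod 703)
12^32 ≡ 83^2 = 6889 ≡ 562 (mod 703)
12^64 ≡ 562^2 = 315844 ≡ 197 (mod 703)
12^128 ≡ 197^2 = 38809 ≡ 144 (mod 703)
12^256 ≡ 144^2 = 20736 ≡ 349 (mod 703)
12^512 ≡ 349^2 = 121801 ≡ 182 (mod 703)
702 = 512 + 128 + 32 + 16 + 8 + 4 + 2 in binary powers of 2.
So 12^702 ≡ 182 · 144 · 562 · 83 · 182 · 349 · 144 ≡ 1 (mod 703).
Since the result is 1, base 12 gives no evidence that 703 is composite.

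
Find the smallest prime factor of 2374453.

53

2374453 is odd.
Digit sum 28, not divisible by 3.
Ends in 3: not divisible by 5.
7: 2374453 = 7·339207 + 4
11: 2374453 = 11·215859 + 4
13: 2374453 = 13·182650 + 3
17: 2374453 = 17·139673 + 12
19: 2374453 = 19·124971 + 4
23: 2374453 = 23·103237 + 2
29: 2374453 = 29·81877 + 20
31: 2374453 = 31·76595 + 8
37: 2374453 = 37·64174 + 15
41: 2374453 = 41·57913 + 20
43: 2374453 = 43·55219 + 36
47: 2374453 = 47·50520 + 13
53: 2374453 = 53·44801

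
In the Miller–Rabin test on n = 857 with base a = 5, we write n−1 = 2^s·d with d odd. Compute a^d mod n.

188

857 − 1 = 856 = 2^3 · 107, so d = 107.
5^1 ≡ 5 (mod 857)
5^2 ≡ 5^2 = 25 ≡ 25 (mod 857)
5^4 ≡ 25^2 = 625 ≡ 625 (mod 857)
5^8 ≡ 625^2 = 390625 ≡ 690 (mod 857)
5^16 ≡ 690^2 = 476100 ≡ 465 (mod 857)
5^32 ≡ 465^2 = 216225 ≡ 261 (mod 857)
5^64 ≡ 261^2 = 68121 ≡ 418 (mod 857)
107 = 64 + 32 + 8 + 2 + 1 in binary powers of 2.
So 5^107 ≡ 418 · 261 · 690 · 25 · 5 ≡ 188 (mod 857).
Squaring chain: 188 → 207 → 856; reaches −1, so base 5 does not prove 857 composite.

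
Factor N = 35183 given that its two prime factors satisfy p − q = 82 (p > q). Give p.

233

Since p = q + 82, we have 35183 = q(q + 82), so q² + 82q − 35183 = 0.
Discriminant: 82² + 4·35183 = 6724 + 140732 = 147456; √147456 = 384.
q = (−82 + 384)/2 = 151, and p = q + 82 = 233.
Check: 151 · 233 = 35183.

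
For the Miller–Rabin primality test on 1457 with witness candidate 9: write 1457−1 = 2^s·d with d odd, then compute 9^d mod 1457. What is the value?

1457 − 1 = 1456 = 2^4 · 91, so d = 91.
9^1 ≡ 9 (mod 1457)
9^2 ≡ 9^2 = 81 ≡ 81 (mod 1457)
9^4 ≡ 81^2 = 6561 ≡ 733 (mod 1457)
9^8 ≡ 733^2 = 537289 ≡ 1113 (mod 1457)
9^16 ≡ 1113^2 = 1238769 ≡ 319 (mod 1457)
9^32 ≡ 319^2 = 101761 ≡ 1228 (mod 1457)
9^64 ≡ 1228^2 = 1507984 ≡ 1446 (mod 1457)
91 = 64 + 16 + 8 + 2 + 1 in binary powers of 2.
So 9^91 ≡ 1446 · 319 · 1113 · 81 · 9 ≡ 350 (mod 1457).
Squaring chain: 350 → 112 → 888 → 307; never reaches −1, so base 9 is a Miller–Rabin witness that 1457 is composite.

350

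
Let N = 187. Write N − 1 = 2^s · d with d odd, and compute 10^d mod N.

164

187 − 1 = 186 = 2^1 · 93, so d = 93.
10^1 ≡ 10 (mod 187)
10^2 ≡ 10^2 = 100 ≡ 100 (mod 187)
10^4 ≡ 100^2 = 10000 ≡ 89 (mod 187)
10^8 ≡ 89^2 = 7921 ≡ 67 (mod 187)
10^16 ≡ 67^2 = 4489 ≡ 1 (mod 187)
10^32 ≡ 1^2 = 1 ≡ 1 (mod 187)
10^64 ≡ 1^2 = 1 ≡ 1 (mod 187)
93 = 64 + 16 + 8 + 4 + 1 in binary powers of 2.
So 10^93 ≡ 1 · 1 · 67 · 89 · 10 ≡ 164 (mod 187).
Squaring chain: 164; never reaches −1, so base 10 is a Miller–Rabin witness that 187 is composite.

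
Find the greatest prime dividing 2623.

2623 = 43 · 61
61 is prime.
So 2623 = 43 · 61; the largest prime factor is 61.

61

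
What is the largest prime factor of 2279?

2279 = 43 · 53
53 is prime.
So 2279 = 43 · 53; the largest prime factor is 53.

53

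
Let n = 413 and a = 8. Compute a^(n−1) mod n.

8^1 ≡ 8 (mod 413)
8^2 ≡ 8^2 = 64 ≡ 64 (mod 413)
8^4 ≡ 64^2 = 4096 ≡ 379 (mod 413)
8^8 ≡ 379^2 = 143641 ≡ 330 (mod 413)
8^16 ≡ 330^2 = 108900 ≡ 281 (mod 413)
8^32 ≡ 281^2 = 78961 ≡ 78 (mod 413)
8^64 ≡ 78^2 = 6084 ≡ 302 (mod 413)
8^128 ≡ 302^2 = 91204 ≡ 344 (mod 413)
8^256 ≡ 344^2 = 118336 ≡ 218 (mod 413)
412 = 256 + 128 + 16 + 8 + 4 in binary powers of 2.
So 8^412 ≡ 218 · 344 · 281 · 330 · 379 ≡ 302 (mod 413).
Since 302 ≠ 1, base 8 is a Fermat witness: 413 is composite.

302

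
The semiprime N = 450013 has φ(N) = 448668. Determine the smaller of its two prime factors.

619

φ(n) = (p−1)(q−1) = n − (p+q) + 1, so p + q = 450013 − 448668 + 1 = 1346.
p and q are the roots of t² − 1346t + 450013 = 0.
Discriminant: 1346² − 4·450013 = 1811716 − 1800052 = 11664; √11664 = 108.
q = (1346 − 108)/2 = 619, p = (1346 + 108)/2 = 727.
Check: 619 · 727 = 450013.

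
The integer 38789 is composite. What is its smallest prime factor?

79

38789 is odd.
Digit sum 35, not divisible by 3.
Ends in 9: not divisible by 5.
7: 38789 = 7·5541 + 2
11: 38789 = 11·3526 + 3
13: 38789 = 13·2983 + 10
17: 38789 = 17·2281 + 12
19: 38789 = 19·2041 + 10
23: 38789 = 23·1686 + 11
29: 38789 = 29·1337 + 16
31: 38789 = 31·1251 + 8
37: 38789 = 37·1048 + 13
41: 38789 = 41·946 + 3
43: 38789 = 43·902 + 3
47: 38789 = 47·825 + 14
53: 38789 = 53·731 + 46
59: 38789 = 59·657 + 26
61: 38789 = 61·635 + 54
67: 38789 = 67·578 + 63
71: 38789 = 71·546 + 23
73: 38789 = 73·531 + 26
79: 38789 = 79·491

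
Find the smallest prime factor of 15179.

15179 is odd.
Digit sum 23, not divisible by 3.
Ends in 9: not divisible by 5.
7: 15179 = 7·2168 + 3
11: 15179 = 11·1379 + 10
13: 15179 = 13·1167 + 8
17: 15179 = 17·892 + 15
19: 15179 = 19·798 + 17
23: 15179 = 23·659 + 22
29: 15179 = 29·523 + 12
31: 15179 = 31·489 + 20
37: 15179 = 37·410 + 9
41: 15179 = 41·370 + 9
43: 15179 = 43·353

43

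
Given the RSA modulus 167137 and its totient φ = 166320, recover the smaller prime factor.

φ(n) = (p−1)(q−1) = n − (p+q) + 1, so p + q = 167137 − 166320 + 1 = 818.
p and q are the roots of t² − 818t + 167137 = 0.
Discriminant: 818² − 4·167137 = 669124 − 668548 = 576; √576 = 24.
q = (818 − 24)/2 = 397, p = (818 + 24)/2 = 421.
Check: 397 · 421 = 167137.

397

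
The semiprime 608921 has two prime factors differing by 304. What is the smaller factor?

Since p = q + 304, we have 608921 = q(q + 304), so q² + 304q − 608921 = 0.
Discriminant: 304² + 4·608921 = 92416 + 2435684 = 2528100; √2528100 = 1590.
q = (−304 + 1590)/2 = 643, and p = q + 304 = 947.
Check: 643 · 947 = 608921.

643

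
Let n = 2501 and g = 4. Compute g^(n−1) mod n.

4^1 ≡ 4 (mod 2501)
4^2 ≡ 4^2 = 16 ≡ 16 (mod 2501)
4^4 ≡ 16^2 = 256 ≡ 256 (mod 2501)
4^8 ≡ 256^2 = 65536 ≡ 510 (mod 2501)
4^16 ≡ 510^2 = 260100 ≡ 2497 (mod 2501)
4^32 ≡ 2497^2 = 6235009 ≡ 16 (mod 2501)
4^64 ≡ 16^2 = 256 ≡ 256 (mod 2501)
4^128 ≡ 256^2 = 65536 ≡ 510 (mod 2501)
4^256 ≡ 510^2 = 260100 ≡ 2497 (mod 2501)
4^512 ≡ 2497^2 = 6235009 ≡ 16 (mod 2501)
4^1024 ≡ 16^2 = 256 ≡ 256 (mod 2501)
4^2048 ≡ 256^2 = 65536 ≡ 510 (mod 2501)
2500 = 2048 + 256 + 128 + 64 + 4 in binary powers of 2.
So 4^2500 ≡ 510 · 2497 · 510 · 256 · 256 ≡ 657 (mod 2501).
Since 657 ≠ 1, base 4 is a Fermat witness: 2501 is composite.

657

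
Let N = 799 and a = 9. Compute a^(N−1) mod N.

225

9^1 ≡ 9 (mod 799)
9^2 ≡ 9^2 = 81 ≡ 81 (mod 799)
9^4 ≡ 81^2 = 6561 ≡ 169 (mod 799)
9^8 ≡ 169^2 = 28561 ≡ 596 (mod 799)
9^16 ≡ 596^2 = 355216 ≡ 460 (mod 799)
9^32 ≡ 460^2 = 211600 ≡ 664 (mod 799)
9^64 ≡ 664^2 = 440896 ≡ 647 (mod 799)
9^128 ≡ 647^2 = 418609 ≡ 732 (mod 799)
9^256 ≡ 732^2 = 535824 ≡ 494 (mod 799)
9^512 ≡ 494^2 = 244036 ≡ 341 (mod 799)
798 = 512 + 256 + 16 + 8 + 4 + 2 in binary powers of 2.
So 9^798 ≡ 341 · 494 · 460 · 596 · 169 · 81 ≡ 225 (mod 799).
Since 225 ≠ 1, base 9 is a Fermat witness: 799 is composite.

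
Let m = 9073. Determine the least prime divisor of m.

43

9073 is odd.
Digit sum 19, not divisible by 3.
Ends in 3: not divisible by 5.
7: 9073 = 7·1296 + 1
11: 9073 = 11·824 + 9
13: 9073 = 13·697 + 12
17: 9073 = 17·533 + 12
19: 9073 = 19·477 + 10
23: 9073 = 23·394 + 11
29: 9073 = 29·312 + 25
31: 9073 = 31·292 + 21
37: 9073 = 37·245 + 8
41: 9073 = 41·221 + 12
43: 9073 = 43·211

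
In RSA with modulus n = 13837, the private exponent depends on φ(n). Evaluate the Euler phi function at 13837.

13600

Factor: 13837 = 101 · 137.
φ(13837) = (101−1) · (137−1) = 100 · 136 = 13600.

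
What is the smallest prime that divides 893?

893 is odd.
Digit sum 20, not divisible by 3.
Ends in 3: not divisible by 5.
7: 893 = 7·127 + 4
11: 893 = 11·81 + 2
13: 893 = 13·68 + 9
17: 893 = 17·52 + 9
19: 893 = 19·47

19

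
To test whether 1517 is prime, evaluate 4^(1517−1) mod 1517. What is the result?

4^1 ≡ 4 (mod 1517)
4^2 ≡ 4^2 = 16 ≡ 16 (mod 1517)
4^4 ≡ 16^2 = 256 ≡ 256 (mod 1517)
4^8 ≡ 256^2 = 65536 ≡ 305 (mod 1517)
4^16 ≡ 305^2 = 93025 ≡ 488 (mod 1517)
4^32 ≡ 488^2 = 238144 ≡ 1492 (mod 1517)
4^64 ≡ 1492^2 = 2226064 ≡ 625 (mod 1517)
4^128 ≡ 625^2 = 390625 ≡ 756 (mod 1517)
4^256 ≡ 756^2 = 571536 ≡ 1144 (mod 1517)
4^512 ≡ 1144^2 = 1308736 ≡ 1082 (mod 1517)
4^1024 ≡ 1082^2 = 1170724 ≡ 1117 (mod 1517)
1516 = 1024 + 256 + 128 + 64 + 32 + 8 + 4 in binary powers of 2.
So 4^1516 ≡ 1117 · 1144 · 756 · 625 · 1492 · 305 · 256 ≡ 1144 (mod 1517).
Since 1144 ≠ 1, base 4 is a Fermat witness: 1517 is composite.

1144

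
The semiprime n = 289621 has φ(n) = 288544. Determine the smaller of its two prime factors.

φ(n) = (p−1)(q−1) = n − (p+q) + 1, so p + q = 289621 − 288544 + 1 = 1078.
p and q are the roots of t² − 1078t + 289621 = 0.
Discriminant: 1078² − 4·289621 = 1162084 − 1158484 = 3600; √3600 = 60.
q = (1078 − 60)/2 = 509, p = (1078 + 60)/2 = 569.
Check: 509 · 569 = 289621.

509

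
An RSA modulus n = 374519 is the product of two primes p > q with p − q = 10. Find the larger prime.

Since p = q + 10, we have 374519 = q(q + 10), so q² + 10q − 374519 = 0.
Discriminant: 10² + 4·374519 = 100 + 1498076 = 1498176; √1498176 = 1224.
q = (−10 + 1224)/2 = 607, and p = q + 10 = 617.
Check: 607 · 617 = 374519.

617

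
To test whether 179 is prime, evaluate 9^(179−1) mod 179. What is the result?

9^1 ≡ 9 (mod 179)
9^2 ≡ 9^2 = 81 ≡ 81 (mod 179)
9^4 ≡ 81^2 = 6561 ≡ 117 (mod 179)
9^8 ≡ 117^2 = 13689 ≡ 85 (mod 179)
9^16 ≡ 85^2 = 7225 ≡ 65 (mod 179)
9^32 ≡ 65^2 = 4225 ≡ 108 (mod 179)
9^64 ≡ 108^2 = 11664 ≡ 29 (mod 179)
9^128 ≡ 29^2 = 841 ≡ 125 (mod 179)
178 = 128 + 32 + 16 + 2 in binary powers of 2.
So 9^178 ≡ 125 · 108 · 65 · 81 ≡ 1 (mod 179).
Since the result is 1, base 9 gives no evidence that 179 is composite.

1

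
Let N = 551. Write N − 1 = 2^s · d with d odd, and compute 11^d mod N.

551 − 1 = 550 = 2^1 · 275, so d = 275.
11^1 ≡ 11 (mod 551)
11^2 ≡ 11^2 = 121 ≡ 121 (mod 551)
11^4 ≡ 121^2 = 14641 ≡ 315 (mod 551)
11^8 ≡ 315^2 = 99225 ≡ 45 (mod 551)
11^16 ≡ 45^2 = 2025 ≡ 372 (mod 551)
11^32 ≡ 372^2 = 138384 ≡ 83 (mod 551)
11^64 ≡ 83^2 = 6889 ≡ 277 (mod 551)
11^128 ≡ 277^2 = 76729 ≡ 140 (mod 551)
11^256 ≡ 140^2 = 19600 ≡ 315 (mod 551)
275 = 256 + 16 + 2 + 1 in binary powers of 2.
So 11^275 ≡ 315 · 372 · 121 · 11 ≡ 520 (mod 551).
Squaring chain: 520; never reaches −1, so base 11 is a Miller–Rabin witness that 551 is composite.

520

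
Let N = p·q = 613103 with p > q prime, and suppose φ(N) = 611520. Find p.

911

φ(n) = (p−1)(q−1) = n − (p+q) + 1, so p + q = 613103 − 611520 + 1 = 1584.
p and q are the roots of t² − 1584t + 613103 = 0.
Discriminant: 1584² − 4·613103 = 2509056 − 2452412 = 56644; √56644 = 238.
q = (1584 − 238)/2 = 673, p = (1584 + 238)/2 = 911.
Check: 673 · 911 = 613103.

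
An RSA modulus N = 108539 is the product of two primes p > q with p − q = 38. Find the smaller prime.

Since p = q + 38, we have 108539 = q(q + 38), so q² + 38q − 108539 = 0.
Discriminant: 38² + 4·108539 = 1444 + 434156 = 435600; √435600 = 660.
q = (−38 + 660)/2 = 311, and p = q + 38 = 349.
Check: 311 · 349 = 108539.

311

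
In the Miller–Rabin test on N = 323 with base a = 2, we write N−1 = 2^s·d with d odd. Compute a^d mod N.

323 − 1 = 322 = 2^1 · 161, so d = 161.
2^1 ≡ 2 (mod 323)
2^2 ≡ 2^2 = 4 ≡ 4 (mod 323)
2^4 ≡ 4^2 = 16 ≡ 16 (mod 323)
2^8 ≡ 16^2 = 256 ≡ 256 (mod 323)
2^16 ≡ 256^2 = 65536 ≡ 290 (mod 323)
2^32 ≡ 290^2 = 84100 ≡ 120 (mod 323)
2^64 ≡ 120^2 = 14400 ≡ 188 (mod 323)
2^128 ≡ 188^2 = 35344 ≡ 137 (mod 323)
161 = 128 + 32 + 1 in binary powers of 2.
So 2^161 ≡ 137 · 120 · 2 ≡ 257 (mod 323).
Squaring chain: 257; never reaches −1, so base 2 is a Miller–Rabin witness that 323 is composite.

257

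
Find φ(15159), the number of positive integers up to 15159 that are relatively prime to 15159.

9720

Factor: 15159 = 3 · 31 · 163.
φ(15159) = (3−1) · (31−1) · (163−1) = 2 · 30 · 162 = 9720.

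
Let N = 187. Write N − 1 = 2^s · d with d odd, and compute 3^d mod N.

148

187 − 1 = 186 = 2^1 · 93, so d = 93.
3^1 ≡ 3 (mod 187)
3^2 ≡ 3^2 = 9 ≡ 9 (mod 187)
3^4 ≡ 9^2 = 81 ≡ 81 (mod 187)
3^8 ≡ 81^2 = 6561 ≡ 16 (mod 187)
3^16 ≡ 16^2 = 256 ≡ 69 (mod 187)
3^32 ≡ 69^2 = 4761 ≡ 86 (mod 187)
3^64 ≡ 86^2 = 7396 ≡ 103 (mod 187)
93 = 64 + 16 + 8 + 4 + 1 in binary powers of 2.
So 3^93 ≡ 103 · 69 · 16 · 81 · 3 ≡ 148 (mod 187).
Squaring chain: 148; never reaches −1, so base 3 is a Miller–Rabin witness that 187 is composite.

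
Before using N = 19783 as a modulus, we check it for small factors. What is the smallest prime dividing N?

19783 is odd.
Digit sum 28, not divisible by 3.
Ends in 3: not divisible by 5.
7: 19783 = 7·2826 + 1
11: 19783 = 11·1798 + 5
13: 19783 = 13·1521 + 10
17: 19783 = 17·1163 + 12
19: 19783 = 19·1041 + 4
23: 19783 = 23·860 + 3
29: 19783 = 29·682 + 5
31: 19783 = 31·638 + 5
37: 19783 = 37·534 + 25
41: 19783 = 41·482 + 21
43: 19783 = 43·460 + 3
47: 19783 = 47·420 + 43
53: 19783 = 53·373 + 14
59: 19783 = 59·335 + 18
61: 19783 = 61·324 + 19
67: 19783 = 67·295 + 18
71: 19783 = 71·278 + 45
73: 19783 = 73·271

73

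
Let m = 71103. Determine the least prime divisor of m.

71103 is odd.
Digit sum 12, divisible by 3.

3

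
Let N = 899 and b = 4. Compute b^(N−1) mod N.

219

4^1 ≡ 4 (mod 899)
4^2 ≡ 4^2 = 16 ≡ 16 (mod 899)
4^4 ≡ 16^2 = 256 ≡ 256 (mod 899)
4^8 ≡ 256^2 = 65536 ≡ 808 (mod 899)
4^16 ≡ 808^2 = 652864 ≡ 190 (mod 899)
4^32 ≡ 190^2 = 36100 ≡ 140 (mod 899)
4^64 ≡ 140^2 = 19600 ≡ 721 (mod 899)
4^128 ≡ 721^2 = 519841 ≡ 219 (mod 899)
4^256 ≡ 219^2 = 47961 ≡ 314 (mod 899)
4^512 ≡ 314^2 = 98596 ≡ 605 (mod 899)
898 = 512 + 256 + 128 + 2 in binary powers of 2.
So 4^898 ≡ 605 · 314 · 219 · 16 ≡ 219 (mod 899).
Since 219 ≠ 1, base 4 is a Fermat witness: 899 is composite.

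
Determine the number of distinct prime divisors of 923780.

6

923780 = 2^2 · 230945
230945 = 5 · 46189
46189 = 11 · 4199
4199 = 13 · 323
323 = 17 · 19
923780 = 2^2 · 5 · 11 · 13 · 17 · 19, which has 6 distinct prime factors.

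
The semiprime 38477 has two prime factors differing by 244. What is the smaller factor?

Since p = q + 244, we have 38477 = q(q + 244), so q² + 244q − 38477 = 0.
Discriminant: 244² + 4·38477 = 59536 + 153908 = 213444; √213444 = 462.
q = (−244 + 462)/2 = 109, and p = q + 244 = 353.
Check: 109 · 353 = 38477.

109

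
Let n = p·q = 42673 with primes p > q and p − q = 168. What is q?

Since p = q + 168, we have 42673 = q(q + 168), so q² + 168q − 42673 = 0.
Discriminant: 168² + 4·42673 = 28224 + 170692 = 198916; √198916 = 446.
q = (−168 + 446)/2 = 139, and p = q + 168 = 307.
Check: 139 · 307 = 42673.

139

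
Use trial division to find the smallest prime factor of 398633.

398633 is odd.
Digit sum 32, not divisible by 3.
Ends in 3: not divisible by 5.
7: 398633 = 7·56947 + 4
11: 398633 = 11·36239 + 4
13: 398633 = 13·30664 + 1
17: 398633 = 17·23449

17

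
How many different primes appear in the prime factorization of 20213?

3

20213 = 17 · 1189
1189 = 29 · 41
20213 = 17 · 29 · 41, which has 3 distinct prime factors.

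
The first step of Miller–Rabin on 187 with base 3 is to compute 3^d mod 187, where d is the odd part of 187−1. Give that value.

187 − 1 = 186 = 2^1 · 93, so d = 93.
3^1 ≡ 3 (mod 187)
3^2 ≡ 3^2 = 9 ≡ 9 (mod 187)
3^4 ≡ 9^2 = 81 ≡ 81 (mod 187)
3^8 ≡ 81^2 = 6561 ≡ 16 (mod 187)
3^16 ≡ 16^2 = 256 ≡ 69 (mod 187)
3^32 ≡ 69^2 = 4761 ≡ 86 (mod 187)
3^64 ≡ 86^2 = 7396 ≡ 103 (mod 187)
93 = 64 + 16 + 8 + 4 + 1 in binary powers of 2.
So 3^93 ≡ 103 · 69 · 16 · 81 · 3 ≡ 148 (mod 187).
Squaring chain: 148; never reaches −1, so base 3 is a Miller–Rabin witness that 187 is composite.

148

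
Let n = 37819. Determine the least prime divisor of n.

37819 is odd.
Digit sum 28, not divisible by 3.
Ends in 9: not divisible by 5.
7: 37819 = 7·5402 + 5
11: 37819 = 11·3438 + 1
13: 37819 = 13·2909 + 2
17: 37819 = 17·2224 + 11
19: 37819 = 19·1990 + 9
23: 37819 = 23·1644 + 7
29: 37819 = 29·1304 + 3
31: 37819 = 31·1219 + 30
37: 37819 = 37·1022 + 5
41: 37819 = 41·922 + 17
43: 37819 = 43·879 + 22
47: 37819 = 47·804 + 31
53: 37819 = 53·713 + 30
59: 37819 = 59·641

59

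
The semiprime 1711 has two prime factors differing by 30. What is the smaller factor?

29

Since p = q + 30, we have 1711 = q(q + 30), so q² + 30q − 1711 = 0.
Discriminant: 30² + 4·1711 = 900 + 6844 = 7744; √7744 = 88.
q = (−30 + 88)/2 = 29, and p = q + 30 = 59.
Check: 29 · 59 = 1711.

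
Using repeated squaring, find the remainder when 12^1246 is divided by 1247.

12^1 ≡ 12 (mod 1247)
12^2 ≡ 12^2 = 144 ≡ 144 (mod 1247)
12^4 ≡ 144^2 = 20736 ≡ 784 (mod 1247)
12^8 ≡ 784^2 = 614656 ≡ 1132 (mod 1247)
12^16 ≡ 1132^2 = 1281424 ≡ 755 (mod 1247)
12^32 ≡ 755^2 = 570025 ≡ 146 (mod 1247)
12^64 ≡ 146^2 = 21316 ≡ 117 (mod 1247)
12^128 ≡ 117^2 = 13689 ≡ 1219 (mod 1247)
12^256 ≡ 1219^2 = 1485961 ≡ 784 (mod 1247)
12^512 ≡ 784^2 = 614656 ≡ 1132 (mod 1247)
12^1024 ≡ 1132^2 = 1281424 ≡ 755 (mod 1247)
1246 = 1024 + 128 + 64 + 16 + 8 + 4 + 2 in binary powers of 2.
So 12^1246 ≡ 755 · 1219 · 117 · 755 · 1132 · 784 · 144 ≡ 608 (mod 1247).
Since 608 ≠ 1, base 12 is a Fermat witness: 1247 is composite.

608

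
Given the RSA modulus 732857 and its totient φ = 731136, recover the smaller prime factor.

769

φ(n) = (p−1)(q−1) = n − (p+q) + 1, so p + q = 732857 − 731136 + 1 = 1722.
p and q are the roots of t² − 1722t + 732857 = 0.
Discriminant: 1722² − 4·732857 = 2965284 − 2931428 = 33856; √33856 = 184.
q = (1722 − 184)/2 = 769, p = (1722 + 184)/2 = 953.
Check: 769 · 953 = 732857.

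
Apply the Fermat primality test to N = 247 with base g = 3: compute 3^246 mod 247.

3^1 ≡ 3 (mod 247)
3^2 ≡ 3^2 = 9 ≡ 9 (mod 247)
3^4 ≡ 9^2 = 81 ≡ 81 (mod 247)
3^8 ≡ 81^2 = 6561 ≡ 139 (mod 247)
3^16 ≡ 139^2 = 19321 ≡ 55 (mod 247)
3^32 ≡ 55^2 = 3025 ≡ 61 (mod 247)
3^64 ≡ 61^2 = 3721 ≡ 16 (mod 247)
3^128 ≡ 16^2 = 256 ≡ 9 (mod 247)
246 = 128 + 64 + 32 + 16 + 4 + 2 in binary powers of 2.
So 3^246 ≡ 9 · 16 · 61 · 55 · 81 · 9 ≡ 144 (mod 247).
Since 144 ≠ 1, base 3 is a Fermat witness: 247 is composite.

144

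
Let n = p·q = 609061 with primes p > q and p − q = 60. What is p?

Since p = q + 60, we have 609061 = q(q + 60), so q² + 60q − 609061 = 0.
Discriminant: 60² + 4·609061 = 3600 + 2436244 = 2439844; √2439844 = 1562.
q = (−60 + 1562)/2 = 751, and p = q + 60 = 811.
Check: 751 · 811 = 609061.

811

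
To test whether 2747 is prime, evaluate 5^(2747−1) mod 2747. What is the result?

5^1 ≡ 5 (mod 2747)
5^2 ≡ 5^2 = 25 ≡ 25 (mod 2747)
5^4 ≡ 25^2 = 625 ≡ 625 (mod 2747)
5^8 ≡ 625^2 = 390625 ≡ 551 (mod 2747)
5^16 ≡ 551^2 = 303601 ≡ 1431 (mod 2747)
5^32 ≡ 1431^2 = 2047761 ≡ 1246 (mod 2747)
5^64 ≡ 1246^2 = 1552516 ≡ 461 (mod 2747)
5^128 ≡ 461^2 = 212521 ≡ 1002 (mod 2747)
5^256 ≡ 1002^2 = 1004004 ≡ 1349 (mod 2747)
5^512 ≡ 1349^2 = 1819801 ≡ 1287 (mod 2747)
5^1024 ≡ 1287^2 = 1656369 ≡ 2675 (mod 2747)
5^2048 ≡ 2675^2 = 7155625 ≡ 2437 (mod 2747)
2746 = 2048 + 512 + 128 + 32 + 16 + 8 + 2 in binary powers of 2.
So 5^2746 ≡ 2437 · 1287 · 1002 · 1246 · 1431 · 551 · 25 ≡ 332 (mod 2747).
Since 332 ≠ 1, base 5 is a Fermat witness: 2747 is composite.

332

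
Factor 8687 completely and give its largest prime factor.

73

8687 = 7 · 1241
1241 = 17 · 73
73 is prime.
So 8687 = 7 · 17 · 73; the largest prime factor is 73.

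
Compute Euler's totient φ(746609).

Factor: 746609 = 43 · 97 · 179.
φ(746609) = (43−1) · (97−1) · (179−1) = 42 · 96 · 178 = 717696.

717696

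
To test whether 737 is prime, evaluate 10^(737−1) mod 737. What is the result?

10^1 ≡ 10 (mod 737)
10^2 ≡ 10^2 = 100 ≡ 100 (mod 737)
10^4 ≡ 100^2 = 10000 ≡ 419 (mod 737)
10^8 ≡ 419^2 = 175561 ≡ 155 (mod 737)
10^16 ≡ 155^2 = 24025 ≡ 441 (mod 737)
10^32 ≡ 441^2 = 194481 ≡ 650 (mod 737)
10^64 ≡ 650^2 = 422500 ≡ 199 (mod 737)
10^128 ≡ 199^2 = 39601 ≡ 540 (mod 737)
10^256 ≡ 540^2 = 291600 ≡ 485 (mod 737)
10^512 ≡ 485^2 = 235225 ≡ 122 (mod 737)
736 = 512 + 128 + 64 + 32 in binary powers of 2.
So 10^736 ≡ 122 · 540 · 199 · 650 ≡ 23 (mod 737).
Since 23 ≠ 1, base 10 is a Fermat witness: 737 is composite.

23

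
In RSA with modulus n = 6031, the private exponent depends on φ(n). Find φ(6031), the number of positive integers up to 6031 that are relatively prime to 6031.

Factor: 6031 = 37 · 163.
φ(6031) = (37−1) · (163−1) = 36 · 162 = 5832.

5832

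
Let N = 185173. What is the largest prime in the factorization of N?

185173 = 23 · 8051
8051 = 83 · 97
97 is prime.
So 185173 = 23 · 83 · 97; the largest prime factor is 97.

97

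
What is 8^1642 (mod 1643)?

8^1 ≡ 8 (mod 1643)
8^2 ≡ 8^2 = 64 ≡ 64 (mod 1643)
8^4 ≡ 64^2 = 4096 ≡ 810 (mod 1643)
8^8 ≡ 810^2 = 656100 ≡ 543 (mod 1643)
8^16 ≡ 543^2 = 294849 ≡ 752 (mod 1643)
8^32 ≡ 752^2 = 565504 ≡ 312 (mod 1643)
8^64 ≡ 312^2 = 97344 ≡ 407 (mod 1643)
8^128 ≡ 407^2 = 165649 ≡ 1349 (mod 1643)
8^256 ≡ 1349^2 = 1819801 ≡ 1000 (mod 1643)
8^512 ≡ 1000^2 = 1000000 ≡ 1056 (mod 1643)
8^1024 ≡ 1056^2 = 1115136 ≡ 1182 (mod 1643)
1642 = 1024 + 512 + 64 + 32 + 8 + 2 in binary powers of 2.
So 8^1642 ≡ 1182 · 1056 · 407 · 312 · 543 · 64 ≡ 250 (mod 1643).
Since 250 ≠ 1, base 8 is a Fermat witness: 1643 is composite.

250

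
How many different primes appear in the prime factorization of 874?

3

874 = 2 · 437
437 = 19 · 23
874 = 2 · 19 · 23, which has 3 distinct prime factors.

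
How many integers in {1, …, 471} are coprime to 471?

Factor: 471 = 3 · 157.
φ(471) = (3−1) · (157−1) = 2 · 156 = 312.

312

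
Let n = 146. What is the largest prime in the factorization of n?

146 = 2 · 73
73 is prime.
So 146 = 2 · 73; the largest prime factor is 73.

73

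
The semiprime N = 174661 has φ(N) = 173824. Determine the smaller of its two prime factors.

389

φ(n) = (p−1)(q−1) = n − (p+q) + 1, so p + q = 174661 − 173824 + 1 = 838.
p and q are the roots of t² − 838t + 174661 = 0.
Discriminant: 838² − 4·174661 = 702244 − 698644 = 3600; √3600 = 60.
q = (838 − 60)/2 = 389, p = (838 + 60)/2 = 449.
Check: 389 · 449 = 174661.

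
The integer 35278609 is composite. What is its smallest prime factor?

35278609 is odd.
Digit sum 40, not divisible by 3.
Ends in 9: not divisible by 5.
7: 35278609 = 7·5039801 + 2
11: 35278609 = 11·3207146 + 3
13: 35278609 = 13·2713739 + 2
17: 35278609 = 17·2075212 + 5
19: 35278609 = 19·1856768 + 17
23: 35278609 = 23·1533852 + 13
29: 35278609 = 29·1216503 + 22
31: 35278609 = 31·1138019 + 20
37: 35278609 = 37·953475 + 34
41: 35278609 = 41·860453 + 36
43: 35278609 = 43·820432 + 33
47: 35278609 = 47·750608 + 33
53: 35278609 = 53·665634 + 7
59: 35278609 = 59·597942 + 31
61: 35278609 = 61·578337 + 52
67: 35278609 = 67·526546 + 27
71: 35278609 = 71·496881 + 58
73: 35278609 = 73·483268 + 45
79: 35278609 = 79·446564 + 53
83: 35278609 = 83·425043 + 40
89: 35278609 = 89·396388 + 77
97: 35278609 = 97·363697

97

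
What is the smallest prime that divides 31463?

73

31463 is odd.
Digit sum 17, not divisible by 3.
Ends in 3: not divisible by 5.
7: 31463 = 7·4494 + 5
11: 31463 = 11·2860 + 3
13: 31463 = 13·2420 + 3
17: 31463 = 17·1850 + 13
19: 31463 = 19·1655 + 18
23: 31463 = 23·1367 + 22
29: 31463 = 29·1084 + 27
31: 31463 = 31·1014 + 29
37: 31463 = 37·850 + 13
41: 31463 = 41·767 + 16
43: 31463 = 43·731 + 30
47: 31463 = 47·669 + 20
53: 31463 = 53·593 + 34
59: 31463 = 59·533 + 16
61: 31463 = 61·515 + 48
67: 31463 = 67·469 + 40
71: 31463 = 71·443 + 10
73: 31463 = 73·431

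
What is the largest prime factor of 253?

23

253 = 11 · 23
23 is prime.
So 253 = 11 · 23; the largest prime factor is 23.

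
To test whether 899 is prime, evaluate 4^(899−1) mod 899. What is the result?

219

4^1 ≡ 4 (mod 899)
4^2 ≡ 4^2 = 16 ≡ 16 (mod 899)
4^4 ≡ 16^2 = 256 ≡ 256 (mod 899)
4^8 ≡ 256^2 = 65536 ≡ 808 (mod 899)
4^16 ≡ 808^2 = 652864 ≡ 190 (mod 899)
4^32 ≡ 190^2 = 36100 ≡ 140 (mod 899)
4^64 ≡ 140^2 = 19600 ≡ 721 (mod 899)
4^128 ≡ 721^2 = 519841 ≡ 219 (mod 899)
4^256 ≡ 219^2 = 47961 ≡ 314 (mod 899)
4^512 ≡ 314^2 = 98596 ≡ 605 (mod 899)
898 = 512 + 256 + 128 + 2 in binary powers of 2.
So 4^898 ≡ 605 · 314 · 219 · 16 ≡ 219 (mod 899).
Since 219 ≠ 1, base 4 is a Fermat witness: 899 is composite.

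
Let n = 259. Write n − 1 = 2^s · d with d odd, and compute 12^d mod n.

174

259 − 1 = 258 = 2^1 · 129, so d = 129.
12^1 ≡ 12 (mod 259)
12^2 ≡ 12^2 = 144 ≡ 144 (mod 259)
12^4 ≡ 144^2 = 20736 ≡ 16 (mod 259)
12^8 ≡ 16^2 = 256 ≡ 256 (mod 259)
12^16 ≡ 256^2 = 65536 ≡ 9 (mod 259)
12^32 ≡ 9^2 = 81 ≡ 81 (mod 259)
12^64 ≡ 81^2 = 6561 ≡ 86 (mod 259)
12^128 ≡ 86^2 = 7396 ≡ 144 (mod 259)
129 = 128 + 1 in binary powers of 2.
So 12^129 ≡ 144 · 12 ≡ 174 (mod 259).
Squaring chain: 174; never reaches −1, so base 12 is a Miller–Rabin witness that 259 is composite.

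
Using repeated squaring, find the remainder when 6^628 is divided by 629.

6^1 ≡ 6 (mod 629)
6^2 ≡ 6^2 = 36 ≡ 36 (mod 629)
6^4 ≡ 36^2 = 1296 ≡ 38 (mod 629)
6^8 ≡ 38^2 = 1444 ≡ 186 (mod 629)
6^16 ≡ 186^2 = 34596 ≡ 1 (mod 629)
6^32 ≡ 1^2 = 1 ≡ 1 (mod 629)
6^64 ≡ 1^2 = 1 ≡ 1 (mod 629)
6^128 ≡ 1^2 = 1 ≡ 1 (mod 629)
6^256 ≡ 1^2 = 1 ≡ 1 (mod 629)
6^512 ≡ 1^2 = 1 ≡ 1 (mod 629)
628 = 512 + 64 + 32 + 16 + 4 in binary powers of 2.
So 6^628 ≡ 1 · 1 · 1 · 1 · 38 ≡ 38 (mod 629).
Since 38 ≠ 1, base 6 is a Fermat witness: 629 is composite.

38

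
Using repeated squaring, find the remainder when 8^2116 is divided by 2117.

81

8^1 ≡ 8 (mod 2117)
8^2 ≡ 8^2 = 64 ≡ 64 (mod 2117)
8^4 ≡ 64^2 = 4096 ≡ 1979 (mod 2117)
8^8 ≡ 1979^2 = 3916441 ≡ 2108 (mod 2117)
8^16 ≡ 2108^2 = 4443664 ≡ 81 (mod 2117)
8^32 ≡ 81^2 = 6561 ≡ 210 (mod 2117)
8^64 ≡ 210^2 = 44100 ≡ 1760 (mod 2117)
8^128 ≡ 1760^2 = 3097600 ≡ 429 (mod 2117)
8^256 ≡ 429^2 = 184041 ≡ 1979 (mod 2117)
8^512 ≡ 1979^2 = 3916441 ≡ 2108 (mod 2117)
8^1024 ≡ 2108^2 = 4443664 ≡ 81 (mod 2117)
8^2048 ≡ 81^2 = 6561 ≡ 210 (mod 2117)
2116 = 2048 + 64 + 4 in binary powers of 2.
So 8^2116 ≡ 210 · 1760 · 1979 ≡ 81 (mod 2117).
Since 81 ≠ 1, base 8 is a Fermat witness: 2117 is composite.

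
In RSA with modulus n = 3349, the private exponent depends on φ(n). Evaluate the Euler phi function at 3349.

3136

Factor: 3349 = 17 · 197.
φ(3349) = (17−1) · (197−1) = 16 · 196 = 3136.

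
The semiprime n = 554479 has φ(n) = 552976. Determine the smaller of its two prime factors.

647

φ(n) = (p−1)(q−1) = n − (p+q) + 1, so p + q = 554479 − 552976 + 1 = 1504.
p and q are the roots of t² − 1504t + 554479 = 0.
Discriminant: 1504² − 4·554479 = 2262016 − 2217916 = 44100; √44100 = 210.
q = (1504 − 210)/2 = 647, p = (1504 + 210)/2 = 857.
Check: 647 · 857 = 554479.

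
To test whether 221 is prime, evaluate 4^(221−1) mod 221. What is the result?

4^1 ≡ 4 (mod 221)
4^2 ≡ 4^2 = 16 ≡ 16 (mod 221)
4^4 ≡ 16^2 = 256 ≡ 35 (mod 221)
4^8 ≡ 35^2 = 1225 ≡ 120 (mod 221)
4^16 ≡ 120^2 = 14400 ≡ 35 (mod 221)
4^32 ≡ 35^2 = 1225 ≡ 120 (mod 221)
4^64 ≡ 120^2 = 14400 ≡ 35 (mod 221)
4^128 ≡ 35^2 = 1225 ≡ 120 (mod 221)
220 = 128 + 64 + 16 + 8 + 4 in binary powers of 2.
So 4^220 ≡ 120 · 35 · 35 · 120 · 35 ≡ 35 (mod 221).
Since 35 ≠ 1, base 4 is a Fermat witness: 221 is composite.

35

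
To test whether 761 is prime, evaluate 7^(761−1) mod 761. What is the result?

1

7^1 ≡ 7 (mod 761)
7^2 ≡ 7^2 = 49 ≡ 49 (mod 761)
7^4 ≡ 49^2 = 2401 ≡ 118 (mod 761)
7^8 ≡ 118^2 = 13924 ≡ 226 (mod 761)
7^16 ≡ 226^2 = 51076 ≡ 89 (mod 761)
7^32 ≡ 89^2 = 7921 ≡ 311 (mod 761)
7^64 ≡ 311^2 = 96721 ≡ 74 (mod 761)
7^128 ≡ 74^2 = 5476 ≡ 149 (mod 761)
7^256 ≡ 149^2 = 22201 ≡ 132 (mod 761)
7^512 ≡ 132^2 = 17424 ≡ 682 (mod 761)
760 = 512 + 128 + 64 + 32 + 16 + 8 in binary powers of 2.
So 7^760 ≡ 682 · 149 · 74 · 311 · 89 · 226 ≡ 1 (mod 761).
Since the result is 1, base 7 gives no evidence that 761 is composite.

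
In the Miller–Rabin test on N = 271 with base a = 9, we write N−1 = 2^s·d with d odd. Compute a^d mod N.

1

271 − 1 = 270 = 2^1 · 135, so d = 135.
9^1 ≡ 9 (mod 271)
9^2 ≡ 9^2 = 81 ≡ 81 (mod 271)
9^4 ≡ 81^2 = 6561 ≡ 57 (mod 271)
9^8 ≡ 57^2 = 3249 ≡ 268 (mod 271)
9^16 ≡ 268^2 = 71824 ≡ 9 (mod 271)
9^32 ≡ 9^2 = 81 ≡ 81 (mod 271)
9^64 ≡ 81^2 = 6561 ≡ 57 (mod 271)
9^128 ≡ 57^2 = 3249 ≡ 268 (mod 271)
135 = 128 + 4 + 2 + 1 in binary powers of 2.
So 9^135 ≡ 268 · 57 · 81 · 9 ≡ 1 (mod 271).
Since 9^d ≡ 1 (mod 271), base 9 does not prove 271 composite.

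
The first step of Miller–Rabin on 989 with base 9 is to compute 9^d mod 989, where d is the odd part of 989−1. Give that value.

744

989 − 1 = 988 = 2^2 · 247, so d = 247.
9^1 ≡ 9 (mod 989)
9^2 ≡ 9^2 = 81 ≡ 81 (mod 989)
9^4 ≡ 81^2 = 6561 ≡ 627 (mod 989)
9^8 ≡ 627^2 = 393129 ≡ 496 (mod 989)
9^16 ≡ 496^2 = 246016 ≡ 744 (mod 989)
9^32 ≡ 744^2 = 553536 ≡ 685 (mod 989)
9^64 ≡ 685^2 = 469225 ≡ 439 (mod 989)
9^128 ≡ 439^2 = 192721 ≡ 855 (mod 989)
247 = 128 + 64 + 32 + 16 + 4 + 2 + 1 in binary powers of 2.
So 9^247 ≡ 855 · 439 · 685 · 744 · 627 · 81 · 9 ≡ 744 (mod 989).
Squaring chain: 744 → 685; never reaches −1, so base 9 is a Miller–Rabin witness that 989 is composite.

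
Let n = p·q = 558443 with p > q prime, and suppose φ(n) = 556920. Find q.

613

φ(n) = (p−1)(q−1) = n − (p+q) + 1, so p + q = 558443 − 556920 + 1 = 1524.
p and q are the roots of t² − 1524t + 558443 = 0.
Discriminant: 1524² − 4·558443 = 2322576 − 2233772 = 88804; √88804 = 298.
q = (1524 − 298)/2 = 613, p = (1524 + 298)/2 = 911.
Check: 613 · 911 = 558443.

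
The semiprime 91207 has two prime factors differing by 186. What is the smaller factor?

223

Since p = q + 186, we have 91207 = q(q + 186), so q² + 186q − 91207 = 0.
Discriminant: 186² + 4·91207 = 34596 + 364828 = 399424; √399424 = 632.
q = (−186 + 632)/2 = 223, and p = q + 186 = 409.
Check: 223 · 409 = 91207.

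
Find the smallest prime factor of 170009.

170009 is odd.
Digit sum 17, not divisible by 3.
Ends in 9: not divisible by 5.
7: 170009 = 7·24287

7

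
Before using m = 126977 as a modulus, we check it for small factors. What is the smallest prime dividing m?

126977 is odd.
Digit sum 32, not divisible by 3.
Ends in 7: not divisible by 5.
7: 126977 = 7·18139 + 4
11: 126977 = 11·11543 + 4
13: 126977 = 13·9767 + 6
17: 126977 = 17·7469 + 4
19: 126977 = 19·6683

19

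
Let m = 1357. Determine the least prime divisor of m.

23

1357 is odd.
Digit sum 16, not divisible by 3.
Ends in 7: not divisible by 5.
7: 1357 = 7·193 + 6
11: 1357 = 11·123 + 4
13: 1357 = 13·104 + 5
17: 1357 = 17·79 + 14
19: 1357 = 19·71 + 8
23: 1357 = 23·59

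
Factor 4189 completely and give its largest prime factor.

71

4189 = 59 · 71
71 is prime.
So 4189 = 59 · 71; the largest prime factor is 71.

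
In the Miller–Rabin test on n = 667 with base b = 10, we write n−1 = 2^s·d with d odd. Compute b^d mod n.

172

667 − 1 = 666 = 2^1 · 333, so d = 333.
10^1 ≡ 10 (mod 667)
10^2 ≡ 10^2 = 100 ≡ 100 (mod 667)
10^4 ≡ 100^2 = 10000 ≡ 662 (mod 667)
10^8 ≡ 662^2 = 438244 ≡ 25 (mod 667)
10^16 ≡ 25^2 = 625 ≡ 625 (mod 667)
10^32 ≡ 625^2 = 390625 ≡ 430 (mod 667)
10^64 ≡ 430^2 = 184900 ≡ 141 (mod 667)
10^128 ≡ 141^2 = 19881 ≡ 538 (mod 667)
10^256 ≡ 538^2 = 289444 ≡ 633 (mod 667)
333 = 256 + 64 + 8 + 4 + 1 in binary powers of 2.
So 10^333 ≡ 633 · 141 · 25 · 662 · 10 ≡ 172 (mod 667).
Squaring chain: 172; never reaches −1, so base 10 is a Miller–Rabin witness that 667 is composite.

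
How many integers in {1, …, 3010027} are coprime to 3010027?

2947392

Factor: 3010027 = 127 · 137 · 173.
φ(3010027) = (127−1) · (137−1) · (173−1) = 126 · 136 · 172 = 2947392.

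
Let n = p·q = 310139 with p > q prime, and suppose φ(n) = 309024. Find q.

φ(n) = (p−1)(q−1) = n − (p+q) + 1, so p + q = 310139 − 309024 + 1 = 1116.
p and q are the roots of t² − 1116t + 310139 = 0.
Discriminant: 1116² − 4·310139 = 1245456 − 1240556 = 4900; √4900 = 70.
q = (1116 − 70)/2 = 523, p = (1116 + 70)/2 = 593.
Check: 523 · 593 = 310139.

523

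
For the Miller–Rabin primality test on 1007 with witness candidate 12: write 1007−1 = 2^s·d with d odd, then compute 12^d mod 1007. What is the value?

1007 − 1 = 1006 = 2^1 · 503, so d = 503.
12^1 ≡ 12 (mod 1007)
12^2 ≡ 12^2 = 144 ≡ 144 (mod 1007)
12^4 ≡ 144^2 = 20736 ≡ 596 (mod 1007)
12^8 ≡ 596^2 = 355216 ≡ 752 (mod 1007)
12^16 ≡ 752^2 = 565504 ≡ 577 (mod 1007)
12^32 ≡ 577^2 = 332929 ≡ 619 (mod 1007)
12^64 ≡ 619^2 = 383161 ≡ 501 (mod 1007)
12^128 ≡ 501^2 = 251001 ≡ 258 (mod 1007)
12^256 ≡ 258^2 = 66564 ≡ 102 (mod 1007)
503 = 256 + 128 + 64 + 32 + 16 + 4 + 2 + 1 in binary powers of 2.
So 12^503 ≡ 102 · 258 · 501 · 619 · 577 · 596 · 144 · 12 ≡ 198 (mod 1007).
Squaring chain: 198; never reaches −1, so base 12 is a Miller–Rabin witness that 1007 is composite.

198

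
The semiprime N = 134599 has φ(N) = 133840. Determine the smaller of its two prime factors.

φ(n) = (p−1)(q−1) = n − (p+q) + 1, so p + q = 134599 − 133840 + 1 = 760.
p and q are the roots of t² − 760t + 134599 = 0.
Discriminant: 760² − 4·134599 = 577600 − 538396 = 39204; √39204 = 198.
q = (760 − 198)/2 = 281, p = (760 + 198)/2 = 479.
Check: 281 · 479 = 134599.

281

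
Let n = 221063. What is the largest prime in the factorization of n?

221063 = 43 · 5141
5141 = 53 · 97
97 is prime.
So 221063 = 43 · 53 · 97; the largest prime factor is 97.

97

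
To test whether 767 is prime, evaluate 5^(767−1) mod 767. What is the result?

5^1 ≡ 5 (mod 767)
5^2 ≡ 5^2 = 25 ≡ 25 (mod 767)
5^4 ≡ 25^2 = 625 ≡ 625 (mod 767)
5^8 ≡ 625^2 = 390625 ≡ 222 (mod 767)
5^16 ≡ 222^2 = 49284 ≡ 196 (mod 767)
5^32 ≡ 196^2 = 38416 ≡ 66 (mod 767)
5^64 ≡ 66^2 = 4356 ≡ 521 (mod 767)
5^128 ≡ 521^2 = 271441 ≡ 690 (mod 767)
5^256 ≡ 690^2 = 476100 ≡ 560 (mod 767)
5^512 ≡ 560^2 = 313600 ≡ 664 (mod 767)
766 = 512 + 128 + 64 + 32 + 16 + 8 + 4 + 2 in binary powers of 2.
So 5^766 ≡ 664 · 690 · 521 · 66 · 196 · 222 · 625 · 25 ≡ 454 (mod 767).
Since 454 ≠ 1, base 5 is a Fermat witness: 767 is composite.

454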